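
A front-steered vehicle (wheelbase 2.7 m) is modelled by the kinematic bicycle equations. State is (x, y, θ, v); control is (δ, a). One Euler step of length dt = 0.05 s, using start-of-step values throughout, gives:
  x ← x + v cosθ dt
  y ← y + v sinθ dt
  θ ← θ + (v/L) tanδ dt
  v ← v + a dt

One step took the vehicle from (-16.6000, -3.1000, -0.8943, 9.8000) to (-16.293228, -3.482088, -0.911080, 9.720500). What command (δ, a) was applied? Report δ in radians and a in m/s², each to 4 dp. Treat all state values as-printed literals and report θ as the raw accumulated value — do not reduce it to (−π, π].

a = (v'−v)/dt = (-0.079500)/0.05 = -1.5900
Δθ = θ'−θ = -0.016780;  (v·dt/L) = 9.8000·0.05/2.7 = 0.181481
tan δ = Δθ·L/(v·dt) = -0.092461  →  δ = -0.0922

δ = -0.0922, a = -1.5900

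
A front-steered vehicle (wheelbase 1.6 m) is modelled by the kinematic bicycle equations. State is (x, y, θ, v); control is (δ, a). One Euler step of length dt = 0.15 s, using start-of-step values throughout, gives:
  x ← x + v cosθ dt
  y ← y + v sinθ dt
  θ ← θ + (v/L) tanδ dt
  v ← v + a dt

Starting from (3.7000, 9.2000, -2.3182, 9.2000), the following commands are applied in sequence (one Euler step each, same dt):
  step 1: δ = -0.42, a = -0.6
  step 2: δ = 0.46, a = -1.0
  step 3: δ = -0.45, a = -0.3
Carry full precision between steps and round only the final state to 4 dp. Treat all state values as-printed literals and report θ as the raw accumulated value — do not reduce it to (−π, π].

after step 1 (δ=-0.42, a=-0.6): (2.761963, 8.187831, -2.703369, 9.110000)
after step 2 (δ=0.46, a=-1.0): (1.524588, 7.607981, -2.280225, 8.960000)
after step 3 (δ=-0.45, a=-0.3): (0.649107, 6.588242, -2.685991, 8.915000)

(0.6491, 6.5882, -2.6860, 8.9150)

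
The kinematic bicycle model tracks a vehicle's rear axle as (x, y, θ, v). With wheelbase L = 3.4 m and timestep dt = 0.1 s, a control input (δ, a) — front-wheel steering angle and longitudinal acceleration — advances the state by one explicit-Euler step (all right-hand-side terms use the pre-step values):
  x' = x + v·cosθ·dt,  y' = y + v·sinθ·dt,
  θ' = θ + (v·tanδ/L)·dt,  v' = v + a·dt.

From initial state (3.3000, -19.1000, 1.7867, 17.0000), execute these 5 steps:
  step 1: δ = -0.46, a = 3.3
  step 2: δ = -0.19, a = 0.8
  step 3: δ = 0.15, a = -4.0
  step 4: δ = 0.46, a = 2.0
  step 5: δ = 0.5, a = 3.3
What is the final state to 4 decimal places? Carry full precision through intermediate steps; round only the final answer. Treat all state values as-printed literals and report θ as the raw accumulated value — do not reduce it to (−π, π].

after step 1 (δ=-0.46, a=3.3): (2.935809, -17.439469, 1.538976, 17.330000)
after step 2 (δ=-0.19, a=0.8): (2.990945, -15.707346, 1.440949, 17.410000)
after step 3 (δ=0.15, a=-4.0): (3.216374, -13.981002, 1.518339, 17.010000)
after step 4 (δ=0.46, a=2.0): (3.305563, -12.282342, 1.766209, 17.210000)
after step 5 (δ=0.5, a=3.3): (2.971393, -10.594097, 2.042735, 17.540000)

(2.9714, -10.5941, 2.0427, 17.5400)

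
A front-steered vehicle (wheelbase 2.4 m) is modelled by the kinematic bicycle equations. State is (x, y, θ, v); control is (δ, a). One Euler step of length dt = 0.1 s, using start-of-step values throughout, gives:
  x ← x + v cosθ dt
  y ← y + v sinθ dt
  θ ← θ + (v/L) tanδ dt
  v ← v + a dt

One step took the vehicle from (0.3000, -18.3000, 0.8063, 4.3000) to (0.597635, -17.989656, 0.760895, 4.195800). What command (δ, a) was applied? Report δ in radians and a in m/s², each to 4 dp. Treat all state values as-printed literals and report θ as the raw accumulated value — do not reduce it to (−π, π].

δ = -0.2482, a = -1.0420

a = (v'−v)/dt = (-0.104200)/0.1 = -1.0420
Δθ = θ'−θ = -0.045405;  (v·dt/L) = 4.3000·0.1/2.4 = 0.179167
tan δ = Δθ·L/(v·dt) = -0.253423  →  δ = -0.2482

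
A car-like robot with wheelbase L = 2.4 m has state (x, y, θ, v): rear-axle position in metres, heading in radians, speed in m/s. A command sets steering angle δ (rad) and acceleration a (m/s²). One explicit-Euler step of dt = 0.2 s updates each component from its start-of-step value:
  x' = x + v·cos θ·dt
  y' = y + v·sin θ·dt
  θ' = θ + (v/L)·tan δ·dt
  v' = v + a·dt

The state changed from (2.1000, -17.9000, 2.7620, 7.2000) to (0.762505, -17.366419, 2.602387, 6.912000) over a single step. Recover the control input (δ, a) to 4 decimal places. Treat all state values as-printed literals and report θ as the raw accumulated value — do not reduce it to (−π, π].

δ = -0.2600, a = -1.4400

a = (v'−v)/dt = (-0.288000)/0.2 = -1.4400
Δθ = θ'−θ = -0.159613;  (v·dt/L) = 7.2000·0.2/2.4 = 0.600000
tan δ = Δθ·L/(v·dt) = -0.266022  →  δ = -0.2600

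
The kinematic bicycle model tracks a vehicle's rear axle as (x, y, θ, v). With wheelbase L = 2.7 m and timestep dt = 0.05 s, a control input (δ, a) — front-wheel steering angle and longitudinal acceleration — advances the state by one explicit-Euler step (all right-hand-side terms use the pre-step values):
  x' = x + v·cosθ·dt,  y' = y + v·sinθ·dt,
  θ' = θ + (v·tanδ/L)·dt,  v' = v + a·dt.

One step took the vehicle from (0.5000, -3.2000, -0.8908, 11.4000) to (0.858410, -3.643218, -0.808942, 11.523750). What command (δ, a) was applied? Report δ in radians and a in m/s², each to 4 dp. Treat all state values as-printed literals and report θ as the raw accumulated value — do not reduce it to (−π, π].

δ = 0.3699, a = 2.4750

a = (v'−v)/dt = (0.123750)/0.05 = 2.4750
Δθ = θ'−θ = 0.081858;  (v·dt/L) = 11.4000·0.05/2.7 = 0.211111
tan δ = Δθ·L/(v·dt) = 0.387748  →  δ = 0.3699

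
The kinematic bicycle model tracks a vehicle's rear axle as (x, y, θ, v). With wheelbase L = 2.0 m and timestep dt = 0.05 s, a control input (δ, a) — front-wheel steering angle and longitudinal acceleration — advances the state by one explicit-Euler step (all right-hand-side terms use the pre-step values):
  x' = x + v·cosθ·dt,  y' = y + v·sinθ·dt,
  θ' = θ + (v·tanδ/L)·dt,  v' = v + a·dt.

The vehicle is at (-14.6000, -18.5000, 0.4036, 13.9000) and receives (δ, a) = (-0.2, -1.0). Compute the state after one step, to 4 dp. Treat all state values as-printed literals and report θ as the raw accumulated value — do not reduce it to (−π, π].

(-13.9608, -18.2271, 0.3332, 13.8500)

x' = -14.6000 + 13.9000·cos(0.4036)·0.05 = -13.9608
y' = -18.5000 + 13.9000·sin(0.4036)·0.05 = -18.2271
θ' = 0.4036 + (13.9000/2.0)·tan(-0.2)·0.05 = 0.3332
v' = 13.9000 − 1.0000·0.05 = 13.8500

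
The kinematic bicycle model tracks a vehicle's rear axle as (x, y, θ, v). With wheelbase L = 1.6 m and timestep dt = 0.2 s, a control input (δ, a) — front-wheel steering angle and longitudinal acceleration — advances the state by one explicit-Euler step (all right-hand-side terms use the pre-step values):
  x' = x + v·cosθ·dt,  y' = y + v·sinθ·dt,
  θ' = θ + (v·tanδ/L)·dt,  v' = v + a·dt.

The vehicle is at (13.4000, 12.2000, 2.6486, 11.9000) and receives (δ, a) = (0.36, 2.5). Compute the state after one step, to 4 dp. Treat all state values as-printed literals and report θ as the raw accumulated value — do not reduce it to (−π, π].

x' = 13.4000 + 11.9000·cos(2.6486)·0.2 = 11.3034
y' = 12.2000 + 11.9000·sin(2.6486)·0.2 = 13.3264
θ' = 2.6486 + (11.9000/1.6)·tan(0.36)·0.2 = 3.2085
v' = 11.9000 + 2.5000·0.2 = 12.4000

(11.3034, 13.3264, 3.2085, 12.4000)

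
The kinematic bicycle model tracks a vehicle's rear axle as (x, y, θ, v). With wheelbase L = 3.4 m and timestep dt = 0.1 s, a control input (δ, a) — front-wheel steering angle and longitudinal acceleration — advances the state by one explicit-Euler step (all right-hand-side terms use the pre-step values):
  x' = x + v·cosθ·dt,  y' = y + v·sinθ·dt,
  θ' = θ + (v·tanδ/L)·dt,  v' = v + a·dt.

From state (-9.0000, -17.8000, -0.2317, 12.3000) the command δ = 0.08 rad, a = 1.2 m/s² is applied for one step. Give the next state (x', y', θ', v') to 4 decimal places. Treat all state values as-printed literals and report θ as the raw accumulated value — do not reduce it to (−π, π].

(-7.8029, -18.0824, -0.2027, 12.4200)

x' = -9.0000 + 12.3000·cos(-0.2317)·0.1 = -7.8029
y' = -17.8000 + 12.3000·sin(-0.2317)·0.1 = -18.0824
θ' = -0.2317 + (12.3000/3.4)·tan(0.08)·0.1 = -0.2027
v' = 12.3000 + 1.2000·0.1 = 12.4200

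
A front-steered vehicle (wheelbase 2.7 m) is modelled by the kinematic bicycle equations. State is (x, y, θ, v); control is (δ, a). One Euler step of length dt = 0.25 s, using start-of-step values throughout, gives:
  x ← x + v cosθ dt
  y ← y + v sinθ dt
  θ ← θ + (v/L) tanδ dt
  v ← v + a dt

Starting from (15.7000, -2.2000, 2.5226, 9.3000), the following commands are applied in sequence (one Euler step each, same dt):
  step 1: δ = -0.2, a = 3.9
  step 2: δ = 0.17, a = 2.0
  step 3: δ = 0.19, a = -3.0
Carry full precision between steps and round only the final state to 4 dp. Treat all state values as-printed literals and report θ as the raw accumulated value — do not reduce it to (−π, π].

(9.8286, 2.5676, 2.7032, 10.0250)

after step 1 (δ=-0.2, a=3.9): (13.806373, -0.851000, 2.348044, 10.275000)
after step 2 (δ=0.17, a=2.0): (12.004856, 0.980124, 2.511357, 10.775000)
after step 3 (δ=0.19, a=-3.0): (9.828607, 2.567647, 2.703231, 10.025000)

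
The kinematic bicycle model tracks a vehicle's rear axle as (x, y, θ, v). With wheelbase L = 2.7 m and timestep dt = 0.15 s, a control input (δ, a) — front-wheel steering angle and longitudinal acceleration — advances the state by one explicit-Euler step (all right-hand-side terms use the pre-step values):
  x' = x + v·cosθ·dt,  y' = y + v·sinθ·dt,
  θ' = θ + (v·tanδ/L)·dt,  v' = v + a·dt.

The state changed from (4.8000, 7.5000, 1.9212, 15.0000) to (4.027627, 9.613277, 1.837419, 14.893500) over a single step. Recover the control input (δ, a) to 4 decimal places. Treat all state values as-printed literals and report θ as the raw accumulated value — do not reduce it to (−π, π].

a = (v'−v)/dt = (-0.106500)/0.15 = -0.7100
Δθ = θ'−θ = -0.083781;  (v·dt/L) = 15.0000·0.15/2.7 = 0.833333
tan δ = Δθ·L/(v·dt) = -0.100537  →  δ = -0.1002

δ = -0.1002, a = -0.7100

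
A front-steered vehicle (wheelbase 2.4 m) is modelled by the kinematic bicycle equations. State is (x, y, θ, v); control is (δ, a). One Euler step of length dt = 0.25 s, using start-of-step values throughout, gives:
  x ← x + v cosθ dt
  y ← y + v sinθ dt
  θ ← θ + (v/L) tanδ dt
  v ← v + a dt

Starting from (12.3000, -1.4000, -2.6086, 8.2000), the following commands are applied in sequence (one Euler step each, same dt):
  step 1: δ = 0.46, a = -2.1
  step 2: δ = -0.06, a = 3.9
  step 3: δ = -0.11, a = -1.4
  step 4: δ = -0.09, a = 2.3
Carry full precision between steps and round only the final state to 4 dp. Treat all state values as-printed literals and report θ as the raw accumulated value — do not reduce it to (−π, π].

after step 1 (δ=0.46, a=-2.1): (10.534355, -2.441632, -2.185404, 7.675000)
after step 2 (δ=-0.06, a=3.9): (9.427930, -4.009250, -2.233431, 8.650000)
after step 3 (δ=-0.11, a=-1.4): (8.097570, -5.714110, -2.332947, 8.300000)
after step 4 (δ=-0.09, a=2.3): (6.664826, -7.215067, -2.410970, 8.875000)

(6.6648, -7.2151, -2.4110, 8.8750)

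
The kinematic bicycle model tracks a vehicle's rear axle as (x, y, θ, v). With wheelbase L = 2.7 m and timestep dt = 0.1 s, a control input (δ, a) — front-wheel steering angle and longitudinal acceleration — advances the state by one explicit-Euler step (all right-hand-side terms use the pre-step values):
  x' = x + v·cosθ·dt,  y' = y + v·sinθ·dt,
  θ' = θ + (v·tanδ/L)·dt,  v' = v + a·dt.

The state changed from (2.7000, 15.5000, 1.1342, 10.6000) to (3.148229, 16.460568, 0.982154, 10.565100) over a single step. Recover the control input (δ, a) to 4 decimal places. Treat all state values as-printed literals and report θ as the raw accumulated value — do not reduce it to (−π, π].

δ = -0.3695, a = -0.3490

a = (v'−v)/dt = (-0.034900)/0.1 = -0.3490
Δθ = θ'−θ = -0.152046;  (v·dt/L) = 10.6000·0.1/2.7 = 0.392593
tan δ = Δθ·L/(v·dt) = -0.387287  →  δ = -0.3695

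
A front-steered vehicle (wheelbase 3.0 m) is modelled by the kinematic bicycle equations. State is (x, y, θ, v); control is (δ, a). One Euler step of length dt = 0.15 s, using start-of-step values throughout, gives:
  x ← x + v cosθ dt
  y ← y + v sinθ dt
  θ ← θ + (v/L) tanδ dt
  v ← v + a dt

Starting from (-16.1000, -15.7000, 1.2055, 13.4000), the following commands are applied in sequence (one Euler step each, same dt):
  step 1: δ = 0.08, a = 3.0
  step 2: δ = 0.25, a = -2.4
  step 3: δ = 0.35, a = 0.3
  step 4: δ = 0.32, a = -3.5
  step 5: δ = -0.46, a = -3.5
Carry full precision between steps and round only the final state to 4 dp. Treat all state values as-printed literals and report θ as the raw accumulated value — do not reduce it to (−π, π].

(-15.3420, -5.9798, 1.5842, 12.4850)

after step 1 (δ=0.08, a=3.0): (-15.381976, -13.822624, 1.259215, 13.850000)
after step 2 (δ=0.25, a=-2.4): (-14.745088, -11.845156, 1.436039, 13.490000)
after step 3 (δ=0.35, a=0.3): (-14.473231, -9.840001, 1.682251, 13.535000)
after step 4 (δ=0.32, a=-3.5): (-14.699043, -7.822348, 1.906518, 13.010000)
after step 5 (δ=-0.46, a=-3.5): (-15.341966, -5.979795, 1.584229, 12.485000)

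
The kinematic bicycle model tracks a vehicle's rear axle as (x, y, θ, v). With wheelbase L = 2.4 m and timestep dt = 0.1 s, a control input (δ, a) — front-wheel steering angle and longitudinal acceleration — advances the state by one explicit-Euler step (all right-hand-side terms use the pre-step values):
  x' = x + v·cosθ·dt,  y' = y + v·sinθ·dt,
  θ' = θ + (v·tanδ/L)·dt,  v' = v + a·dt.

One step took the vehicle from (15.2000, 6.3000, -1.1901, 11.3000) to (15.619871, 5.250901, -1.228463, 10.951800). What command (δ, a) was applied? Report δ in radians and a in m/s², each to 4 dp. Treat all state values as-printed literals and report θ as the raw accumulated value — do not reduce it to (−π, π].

a = (v'−v)/dt = (-0.348200)/0.1 = -3.4820
Δθ = θ'−θ = -0.038363;  (v·dt/L) = 11.3000·0.1/2.4 = 0.470833
tan δ = Δθ·L/(v·dt) = -0.081479  →  δ = -0.0813

δ = -0.0813, a = -3.4820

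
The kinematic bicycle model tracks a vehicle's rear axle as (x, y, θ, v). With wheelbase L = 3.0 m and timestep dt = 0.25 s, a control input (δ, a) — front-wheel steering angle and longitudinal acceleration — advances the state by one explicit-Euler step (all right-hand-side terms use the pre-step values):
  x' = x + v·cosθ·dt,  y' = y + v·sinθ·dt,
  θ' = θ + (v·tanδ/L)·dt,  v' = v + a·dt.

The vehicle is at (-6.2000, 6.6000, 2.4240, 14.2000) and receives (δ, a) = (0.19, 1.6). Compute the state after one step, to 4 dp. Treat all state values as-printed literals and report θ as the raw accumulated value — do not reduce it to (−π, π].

x' = -6.2000 + 14.2000·cos(2.4240)·0.25 = -8.8745
y' = 6.6000 + 14.2000·sin(2.4240)·0.25 = 8.9344
θ' = 2.4240 + (14.2000/3.0)·tan(0.19)·0.25 = 2.6516
v' = 14.2000 + 1.6000·0.25 = 14.6000

(-8.8745, 8.9344, 2.6516, 14.6000)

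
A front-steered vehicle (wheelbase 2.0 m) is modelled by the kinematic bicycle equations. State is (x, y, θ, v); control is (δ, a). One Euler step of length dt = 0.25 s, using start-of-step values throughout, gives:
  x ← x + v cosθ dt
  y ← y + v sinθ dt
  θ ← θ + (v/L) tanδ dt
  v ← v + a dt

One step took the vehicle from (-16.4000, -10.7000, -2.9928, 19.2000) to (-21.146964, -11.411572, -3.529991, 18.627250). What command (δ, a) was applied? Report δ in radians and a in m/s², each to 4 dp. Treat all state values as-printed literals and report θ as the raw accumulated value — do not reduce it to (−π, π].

δ = -0.2202, a = -2.2910

a = (v'−v)/dt = (-0.572750)/0.25 = -2.2910
Δθ = θ'−θ = -0.537191;  (v·dt/L) = 19.2000·0.25/2.0 = 2.400000
tan δ = Δθ·L/(v·dt) = -0.223830  →  δ = -0.2202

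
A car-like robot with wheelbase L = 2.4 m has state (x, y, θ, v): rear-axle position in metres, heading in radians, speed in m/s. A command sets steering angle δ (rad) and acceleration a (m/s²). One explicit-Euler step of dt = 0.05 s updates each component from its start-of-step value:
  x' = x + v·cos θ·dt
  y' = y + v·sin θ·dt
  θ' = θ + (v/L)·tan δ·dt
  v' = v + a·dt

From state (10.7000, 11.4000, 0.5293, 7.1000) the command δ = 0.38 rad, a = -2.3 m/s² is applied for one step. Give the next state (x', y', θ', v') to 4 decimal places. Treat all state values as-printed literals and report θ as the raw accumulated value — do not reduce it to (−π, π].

(11.0064, 11.5792, 0.5884, 6.9850)

x' = 10.7000 + 7.1000·cos(0.5293)·0.05 = 11.0064
y' = 11.4000 + 7.1000·sin(0.5293)·0.05 = 11.5792
θ' = 0.5293 + (7.1000/2.4)·tan(0.38)·0.05 = 0.5884
v' = 7.1000 − 2.3000·0.05 = 6.9850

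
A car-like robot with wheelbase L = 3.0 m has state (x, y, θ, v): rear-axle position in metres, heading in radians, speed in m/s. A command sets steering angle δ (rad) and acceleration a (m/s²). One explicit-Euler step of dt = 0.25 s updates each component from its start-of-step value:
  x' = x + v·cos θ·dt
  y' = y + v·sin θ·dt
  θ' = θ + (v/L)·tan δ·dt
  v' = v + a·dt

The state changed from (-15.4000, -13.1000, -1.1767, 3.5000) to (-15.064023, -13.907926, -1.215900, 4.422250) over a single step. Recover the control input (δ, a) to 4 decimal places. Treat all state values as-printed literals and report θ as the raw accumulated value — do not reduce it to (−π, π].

a = (v'−v)/dt = (0.922250)/0.25 = 3.6890
Δθ = θ'−θ = -0.039200;  (v·dt/L) = 3.5000·0.25/3.0 = 0.291667
tan δ = Δθ·L/(v·dt) = -0.134400  →  δ = -0.1336

δ = -0.1336, a = 3.6890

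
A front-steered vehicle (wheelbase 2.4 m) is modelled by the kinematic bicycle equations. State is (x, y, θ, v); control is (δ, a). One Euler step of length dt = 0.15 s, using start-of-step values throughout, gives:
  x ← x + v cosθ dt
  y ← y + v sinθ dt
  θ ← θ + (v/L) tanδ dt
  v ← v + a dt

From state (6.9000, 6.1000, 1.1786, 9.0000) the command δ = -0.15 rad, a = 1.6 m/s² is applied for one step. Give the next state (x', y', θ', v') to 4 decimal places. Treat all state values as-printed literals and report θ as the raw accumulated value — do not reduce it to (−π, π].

(7.4160, 7.3475, 1.0936, 9.2400)

x' = 6.9000 + 9.0000·cos(1.1786)·0.15 = 7.4160
y' = 6.1000 + 9.0000·sin(1.1786)·0.15 = 7.3475
θ' = 1.1786 + (9.0000/2.4)·tan(-0.15)·0.15 = 1.0936
v' = 9.0000 + 1.6000·0.15 = 9.2400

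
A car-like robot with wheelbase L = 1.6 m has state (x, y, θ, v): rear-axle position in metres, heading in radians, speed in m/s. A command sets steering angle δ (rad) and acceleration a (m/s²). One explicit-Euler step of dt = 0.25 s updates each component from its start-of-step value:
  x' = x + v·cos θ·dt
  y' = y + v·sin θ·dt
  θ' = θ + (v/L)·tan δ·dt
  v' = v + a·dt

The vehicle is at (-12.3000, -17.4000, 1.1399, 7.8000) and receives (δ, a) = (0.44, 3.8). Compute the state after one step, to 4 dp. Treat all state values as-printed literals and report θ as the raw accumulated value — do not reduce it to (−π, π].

(-11.4855, -15.6282, 1.7137, 8.7500)

x' = -12.3000 + 7.8000·cos(1.1399)·0.25 = -11.4855
y' = -17.4000 + 7.8000·sin(1.1399)·0.25 = -15.6282
θ' = 1.1399 + (7.8000/1.6)·tan(0.44)·0.25 = 1.7137
v' = 7.8000 + 3.8000·0.25 = 8.7500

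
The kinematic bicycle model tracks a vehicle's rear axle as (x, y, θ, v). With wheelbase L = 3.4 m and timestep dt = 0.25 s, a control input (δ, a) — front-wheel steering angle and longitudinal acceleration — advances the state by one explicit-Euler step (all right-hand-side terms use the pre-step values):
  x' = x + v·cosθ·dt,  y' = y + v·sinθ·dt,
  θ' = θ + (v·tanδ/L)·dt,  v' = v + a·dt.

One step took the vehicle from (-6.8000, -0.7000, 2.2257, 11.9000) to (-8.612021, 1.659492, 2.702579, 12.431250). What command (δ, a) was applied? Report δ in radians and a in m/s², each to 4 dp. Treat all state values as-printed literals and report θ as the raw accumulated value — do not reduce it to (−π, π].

a = (v'−v)/dt = (0.531250)/0.25 = 2.1250
Δθ = θ'−θ = 0.476879;  (v·dt/L) = 11.9000·0.25/3.4 = 0.875000
tan δ = Δθ·L/(v·dt) = 0.545005  →  δ = 0.4990

δ = 0.4990, a = 2.1250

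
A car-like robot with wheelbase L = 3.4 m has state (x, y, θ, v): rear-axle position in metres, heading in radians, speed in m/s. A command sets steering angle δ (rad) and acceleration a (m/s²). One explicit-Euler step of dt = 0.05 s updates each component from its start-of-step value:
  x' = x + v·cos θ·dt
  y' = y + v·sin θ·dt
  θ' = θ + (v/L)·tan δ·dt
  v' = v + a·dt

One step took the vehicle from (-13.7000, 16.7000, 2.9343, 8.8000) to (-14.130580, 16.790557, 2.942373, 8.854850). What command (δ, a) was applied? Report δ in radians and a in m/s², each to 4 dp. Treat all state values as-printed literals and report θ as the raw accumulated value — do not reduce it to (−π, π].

a = (v'−v)/dt = (0.054850)/0.05 = 1.0970
Δθ = θ'−θ = 0.008073;  (v·dt/L) = 8.8000·0.05/3.4 = 0.129412
tan δ = Δθ·L/(v·dt) = 0.062382  →  δ = 0.0623

δ = 0.0623, a = 1.0970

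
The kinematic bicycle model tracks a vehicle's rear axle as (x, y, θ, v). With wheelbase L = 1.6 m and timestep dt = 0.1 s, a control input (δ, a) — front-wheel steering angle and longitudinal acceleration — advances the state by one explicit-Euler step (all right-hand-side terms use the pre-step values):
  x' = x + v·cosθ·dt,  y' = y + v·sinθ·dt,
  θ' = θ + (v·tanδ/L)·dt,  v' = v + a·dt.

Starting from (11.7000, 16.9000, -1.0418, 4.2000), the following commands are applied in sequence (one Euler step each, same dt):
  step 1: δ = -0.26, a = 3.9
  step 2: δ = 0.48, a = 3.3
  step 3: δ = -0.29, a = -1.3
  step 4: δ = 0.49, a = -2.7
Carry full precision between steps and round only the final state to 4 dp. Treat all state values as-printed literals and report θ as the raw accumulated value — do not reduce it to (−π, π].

(12.6333, 15.3058, -0.8944, 4.5200)

after step 1 (δ=-0.26, a=3.9): (11.911960, 16.537408, -1.111631, 4.590000)
after step 2 (δ=0.48, a=3.3): (12.115389, 16.125950, -0.962280, 4.920000)
after step 3 (δ=-0.29, a=-1.3): (12.396641, 15.722265, -1.054042, 4.790000)
after step 4 (δ=0.49, a=-2.7): (12.633296, 15.305810, -0.894359, 4.520000)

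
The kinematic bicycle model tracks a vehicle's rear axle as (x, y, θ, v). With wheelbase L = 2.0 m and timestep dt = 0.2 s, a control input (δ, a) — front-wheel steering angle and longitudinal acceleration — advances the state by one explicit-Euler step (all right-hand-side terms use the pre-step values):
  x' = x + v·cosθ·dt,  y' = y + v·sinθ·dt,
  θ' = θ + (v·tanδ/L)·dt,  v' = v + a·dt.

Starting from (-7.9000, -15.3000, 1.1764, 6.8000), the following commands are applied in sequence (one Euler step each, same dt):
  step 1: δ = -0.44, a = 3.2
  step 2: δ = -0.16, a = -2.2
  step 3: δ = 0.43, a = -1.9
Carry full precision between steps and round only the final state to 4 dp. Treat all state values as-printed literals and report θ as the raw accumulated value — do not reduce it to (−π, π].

after step 1 (δ=-0.44, a=3.2): (-7.377419, -14.044409, 0.856269, 7.440000)
after step 2 (δ=-0.16, a=-2.2): (-6.402391, -12.920369, 0.736203, 7.000000)
after step 3 (δ=0.43, a=-1.9): (-5.364959, -11.980298, 1.057238, 6.620000)

(-5.3650, -11.9803, 1.0572, 6.6200)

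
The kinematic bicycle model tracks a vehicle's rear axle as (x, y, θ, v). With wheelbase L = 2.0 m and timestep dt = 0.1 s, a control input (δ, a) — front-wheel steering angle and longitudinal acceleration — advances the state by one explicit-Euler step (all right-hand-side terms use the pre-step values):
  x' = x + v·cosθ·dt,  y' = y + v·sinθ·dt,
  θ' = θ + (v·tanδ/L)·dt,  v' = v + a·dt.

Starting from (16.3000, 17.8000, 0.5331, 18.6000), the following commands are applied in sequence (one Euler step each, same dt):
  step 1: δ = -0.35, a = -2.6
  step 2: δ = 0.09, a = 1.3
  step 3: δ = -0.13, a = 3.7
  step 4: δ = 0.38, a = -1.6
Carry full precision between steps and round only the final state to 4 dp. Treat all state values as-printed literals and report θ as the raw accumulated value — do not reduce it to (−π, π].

(23.3398, 19.8942, 0.5319, 18.6800)

after step 1 (δ=-0.35, a=-2.6): (17.901899, 18.745262, 0.193623, 18.340000)
after step 2 (δ=0.09, a=1.3): (19.701627, 19.098153, 0.276377, 18.470000)
after step 3 (δ=-0.13, a=3.7): (21.478534, 19.602148, 0.155641, 18.840000)
after step 4 (δ=0.38, a=-1.6): (23.339761, 19.894193, 0.531888, 18.680000)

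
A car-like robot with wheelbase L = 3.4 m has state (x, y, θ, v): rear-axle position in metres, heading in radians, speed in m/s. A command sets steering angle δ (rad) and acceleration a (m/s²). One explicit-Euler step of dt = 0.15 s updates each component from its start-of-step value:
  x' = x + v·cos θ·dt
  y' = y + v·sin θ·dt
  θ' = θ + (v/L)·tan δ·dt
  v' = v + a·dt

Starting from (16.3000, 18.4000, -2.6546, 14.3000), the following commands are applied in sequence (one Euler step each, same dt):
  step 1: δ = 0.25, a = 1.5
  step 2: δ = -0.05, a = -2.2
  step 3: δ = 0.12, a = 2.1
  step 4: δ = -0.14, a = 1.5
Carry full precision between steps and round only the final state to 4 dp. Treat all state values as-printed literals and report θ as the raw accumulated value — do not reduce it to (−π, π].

(9.2530, 13.4627, -2.5403, 14.7350)

after step 1 (δ=0.25, a=1.5): (14.404369, 17.396204, -2.493509, 14.525000)
after step 2 (δ=-0.05, a=-2.2): (12.667377, 16.080981, -2.525576, 14.195000)
after step 3 (δ=0.12, a=2.1): (10.929512, 14.850725, -2.450064, 14.510000)
after step 4 (δ=-0.14, a=1.5): (9.253015, 13.462737, -2.540274, 14.735000)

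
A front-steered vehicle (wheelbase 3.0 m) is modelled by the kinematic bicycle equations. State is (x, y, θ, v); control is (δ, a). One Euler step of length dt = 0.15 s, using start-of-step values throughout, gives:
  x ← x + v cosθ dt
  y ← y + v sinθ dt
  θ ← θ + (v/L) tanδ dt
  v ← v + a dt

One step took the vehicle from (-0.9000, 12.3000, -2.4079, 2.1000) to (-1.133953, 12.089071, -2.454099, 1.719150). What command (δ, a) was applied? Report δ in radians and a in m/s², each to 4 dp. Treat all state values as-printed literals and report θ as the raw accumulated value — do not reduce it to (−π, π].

δ = -0.4145, a = -2.5390

a = (v'−v)/dt = (-0.380850)/0.15 = -2.5390
Δθ = θ'−θ = -0.046199;  (v·dt/L) = 2.1000·0.15/3.0 = 0.105000
tan δ = Δθ·L/(v·dt) = -0.439990  →  δ = -0.4145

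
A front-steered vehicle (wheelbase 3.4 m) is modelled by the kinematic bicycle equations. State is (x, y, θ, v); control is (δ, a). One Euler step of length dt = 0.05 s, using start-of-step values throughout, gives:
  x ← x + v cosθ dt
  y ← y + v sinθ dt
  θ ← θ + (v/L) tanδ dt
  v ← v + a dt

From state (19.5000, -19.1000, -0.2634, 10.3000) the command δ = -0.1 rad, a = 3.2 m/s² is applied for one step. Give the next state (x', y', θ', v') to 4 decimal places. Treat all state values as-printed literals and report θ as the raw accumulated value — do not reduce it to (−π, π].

x' = 19.5000 + 10.3000·cos(-0.2634)·0.05 = 19.9972
y' = -19.1000 + 10.3000·sin(-0.2634)·0.05 = -19.2341
θ' = -0.2634 + (10.3000/3.4)·tan(-0.1)·0.05 = -0.2786
v' = 10.3000 + 3.2000·0.05 = 10.4600

(19.9972, -19.2341, -0.2786, 10.4600)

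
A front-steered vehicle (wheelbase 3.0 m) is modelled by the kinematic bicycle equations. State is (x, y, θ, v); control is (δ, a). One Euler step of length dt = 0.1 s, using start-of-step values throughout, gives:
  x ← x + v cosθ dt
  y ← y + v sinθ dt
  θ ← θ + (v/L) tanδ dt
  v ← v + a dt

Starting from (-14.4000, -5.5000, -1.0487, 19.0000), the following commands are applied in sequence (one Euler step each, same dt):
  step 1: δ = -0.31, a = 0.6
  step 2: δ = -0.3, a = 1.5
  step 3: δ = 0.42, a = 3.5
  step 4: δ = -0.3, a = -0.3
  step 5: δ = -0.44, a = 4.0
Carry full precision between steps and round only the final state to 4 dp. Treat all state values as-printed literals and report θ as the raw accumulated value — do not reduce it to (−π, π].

after step 1 (δ=-0.31, a=0.6): (-13.452473, -7.146874, -1.251574, 19.060000)
after step 2 (δ=-0.3, a=1.5): (-12.854317, -8.956582, -1.448106, 19.210000)
after step 3 (δ=0.42, a=3.5): (-12.619219, -10.863142, -1.162150, 19.560000)
after step 4 (δ=-0.3, a=-0.3): (-11.841969, -12.658084, -1.363838, 19.530000)
after step 5 (δ=-0.44, a=4.0): (-11.440658, -14.569408, -1.670316, 19.930000)

(-11.4407, -14.5694, -1.6703, 19.9300)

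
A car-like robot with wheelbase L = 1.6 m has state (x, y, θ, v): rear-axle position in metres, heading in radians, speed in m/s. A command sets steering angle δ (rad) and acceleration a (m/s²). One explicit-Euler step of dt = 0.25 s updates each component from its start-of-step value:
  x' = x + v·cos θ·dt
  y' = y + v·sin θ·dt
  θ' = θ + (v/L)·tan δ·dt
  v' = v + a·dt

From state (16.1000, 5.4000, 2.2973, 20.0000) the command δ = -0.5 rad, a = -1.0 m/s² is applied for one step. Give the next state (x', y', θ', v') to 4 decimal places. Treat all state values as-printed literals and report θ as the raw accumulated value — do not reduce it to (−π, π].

(12.7787, 9.1375, 0.5901, 19.7500)

x' = 16.1000 + 20.0000·cos(2.2973)·0.25 = 12.7787
y' = 5.4000 + 20.0000·sin(2.2973)·0.25 = 9.1375
θ' = 2.2973 + (20.0000/1.6)·tan(-0.5)·0.25 = 0.5901
v' = 20.0000 − 1.0000·0.25 = 19.7500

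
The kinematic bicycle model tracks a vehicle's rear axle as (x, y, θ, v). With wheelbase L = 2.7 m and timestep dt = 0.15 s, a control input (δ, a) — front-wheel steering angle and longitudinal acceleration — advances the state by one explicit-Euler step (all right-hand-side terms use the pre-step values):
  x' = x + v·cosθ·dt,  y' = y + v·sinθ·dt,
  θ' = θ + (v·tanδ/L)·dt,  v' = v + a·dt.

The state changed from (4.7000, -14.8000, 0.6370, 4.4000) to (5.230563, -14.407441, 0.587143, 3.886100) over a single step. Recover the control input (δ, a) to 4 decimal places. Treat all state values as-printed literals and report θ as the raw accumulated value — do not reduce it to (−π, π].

δ = -0.2012, a = -3.4260

a = (v'−v)/dt = (-0.513900)/0.15 = -3.4260
Δθ = θ'−θ = -0.049857;  (v·dt/L) = 4.4000·0.15/2.7 = 0.244444
tan δ = Δθ·L/(v·dt) = -0.203960  →  δ = -0.2012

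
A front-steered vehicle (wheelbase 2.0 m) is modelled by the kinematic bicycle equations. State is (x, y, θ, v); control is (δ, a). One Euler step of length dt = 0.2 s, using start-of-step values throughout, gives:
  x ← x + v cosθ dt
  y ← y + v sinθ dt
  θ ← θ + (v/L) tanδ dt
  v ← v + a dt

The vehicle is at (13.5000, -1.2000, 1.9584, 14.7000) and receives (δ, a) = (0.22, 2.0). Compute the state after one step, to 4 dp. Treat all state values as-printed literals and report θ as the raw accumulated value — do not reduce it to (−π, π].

x' = 13.5000 + 14.7000·cos(1.9584)·0.2 = 12.3888
y' = -1.2000 + 14.7000·sin(1.9584)·0.2 = 1.5219
θ' = 1.9584 + (14.7000/2.0)·tan(0.22)·0.2 = 2.2871
v' = 14.7000 + 2.0000·0.2 = 15.1000

(12.3888, 1.5219, 2.2871, 15.1000)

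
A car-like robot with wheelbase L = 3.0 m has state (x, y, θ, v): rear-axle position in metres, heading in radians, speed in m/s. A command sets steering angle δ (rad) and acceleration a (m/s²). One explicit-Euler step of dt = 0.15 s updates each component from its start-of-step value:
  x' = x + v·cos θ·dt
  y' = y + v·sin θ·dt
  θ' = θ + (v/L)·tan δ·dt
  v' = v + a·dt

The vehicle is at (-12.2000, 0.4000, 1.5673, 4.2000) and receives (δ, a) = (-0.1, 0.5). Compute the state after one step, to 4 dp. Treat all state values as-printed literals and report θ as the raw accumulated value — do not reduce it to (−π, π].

x' = -12.2000 + 4.2000·cos(1.5673)·0.15 = -12.1978
y' = 0.4000 + 4.2000·sin(1.5673)·0.15 = 1.0300
θ' = 1.5673 + (4.2000/3.0)·tan(-0.1)·0.15 = 1.5462
v' = 4.2000 + 0.5000·0.15 = 4.2750

(-12.1978, 1.0300, 1.5462, 4.2750)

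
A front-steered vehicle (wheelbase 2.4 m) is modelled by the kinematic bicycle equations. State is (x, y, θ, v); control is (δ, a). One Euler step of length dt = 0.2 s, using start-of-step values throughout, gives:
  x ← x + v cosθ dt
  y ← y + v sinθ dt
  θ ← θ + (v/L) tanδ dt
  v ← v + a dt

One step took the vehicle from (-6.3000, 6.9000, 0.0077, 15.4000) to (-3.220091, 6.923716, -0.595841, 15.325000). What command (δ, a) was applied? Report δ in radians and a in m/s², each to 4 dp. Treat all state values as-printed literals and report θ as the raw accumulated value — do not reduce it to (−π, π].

a = (v'−v)/dt = (-0.075000)/0.2 = -0.3750
Δθ = θ'−θ = -0.603541;  (v·dt/L) = 15.4000·0.2/2.4 = 1.283333
tan δ = Δθ·L/(v·dt) = -0.470292  →  δ = -0.4396

δ = -0.4396, a = -0.3750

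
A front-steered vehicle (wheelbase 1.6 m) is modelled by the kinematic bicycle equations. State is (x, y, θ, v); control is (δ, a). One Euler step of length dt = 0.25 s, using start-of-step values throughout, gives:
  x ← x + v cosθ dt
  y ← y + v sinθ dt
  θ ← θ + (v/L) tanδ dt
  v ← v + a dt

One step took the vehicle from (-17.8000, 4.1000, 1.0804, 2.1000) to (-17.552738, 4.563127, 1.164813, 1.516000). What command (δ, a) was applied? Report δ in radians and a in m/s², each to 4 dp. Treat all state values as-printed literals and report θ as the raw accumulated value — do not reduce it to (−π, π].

a = (v'−v)/dt = (-0.584000)/0.25 = -2.3360
Δθ = θ'−θ = 0.084413;  (v·dt/L) = 2.1000·0.25/1.6 = 0.328125
tan δ = Δθ·L/(v·dt) = 0.257259  →  δ = 0.2518

δ = 0.2518, a = -2.3360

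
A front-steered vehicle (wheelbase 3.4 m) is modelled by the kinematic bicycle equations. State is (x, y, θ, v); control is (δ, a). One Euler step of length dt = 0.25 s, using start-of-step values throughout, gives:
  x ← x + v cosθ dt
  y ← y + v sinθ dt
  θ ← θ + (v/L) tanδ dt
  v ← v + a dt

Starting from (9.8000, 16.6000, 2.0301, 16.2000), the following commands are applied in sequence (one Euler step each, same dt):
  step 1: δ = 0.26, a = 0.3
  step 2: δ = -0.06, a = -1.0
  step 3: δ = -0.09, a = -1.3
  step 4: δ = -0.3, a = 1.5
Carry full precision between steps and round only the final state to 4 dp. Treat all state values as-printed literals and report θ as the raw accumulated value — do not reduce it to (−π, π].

(0.3505, 29.4307, 1.8117, 16.0750)

after step 1 (δ=0.26, a=0.3): (8.004538, 20.230264, 2.346979, 16.275000)
after step 2 (δ=-0.06, a=-1.0): (5.154133, 23.133696, 2.275091, 16.025000)
after step 3 (δ=-0.09, a=-1.3): (2.560101, 26.186733, 2.168756, 15.700000)
after step 4 (δ=-0.3, a=1.5): (0.350494, 29.430691, 1.811654, 16.075000)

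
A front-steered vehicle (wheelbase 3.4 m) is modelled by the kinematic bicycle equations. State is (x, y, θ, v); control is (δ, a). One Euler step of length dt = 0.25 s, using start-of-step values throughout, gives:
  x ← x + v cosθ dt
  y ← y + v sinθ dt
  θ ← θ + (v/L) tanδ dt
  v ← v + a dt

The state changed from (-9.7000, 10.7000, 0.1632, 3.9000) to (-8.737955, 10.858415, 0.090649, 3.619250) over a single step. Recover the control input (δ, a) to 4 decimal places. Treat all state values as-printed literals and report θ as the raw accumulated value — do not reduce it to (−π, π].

δ = -0.2478, a = -1.1230

a = (v'−v)/dt = (-0.280750)/0.25 = -1.1230
Δθ = θ'−θ = -0.072551;  (v·dt/L) = 3.9000·0.25/3.4 = 0.286765
tan δ = Δθ·L/(v·dt) = -0.252998  →  δ = -0.2478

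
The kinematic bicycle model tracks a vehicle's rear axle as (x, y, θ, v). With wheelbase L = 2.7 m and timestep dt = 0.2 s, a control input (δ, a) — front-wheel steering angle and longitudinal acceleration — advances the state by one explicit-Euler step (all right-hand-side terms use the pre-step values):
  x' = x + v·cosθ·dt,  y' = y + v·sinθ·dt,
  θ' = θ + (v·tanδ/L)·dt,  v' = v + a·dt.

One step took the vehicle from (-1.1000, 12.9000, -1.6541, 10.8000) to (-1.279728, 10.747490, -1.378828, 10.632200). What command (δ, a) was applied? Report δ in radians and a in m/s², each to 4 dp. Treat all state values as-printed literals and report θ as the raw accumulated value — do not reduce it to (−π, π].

a = (v'−v)/dt = (-0.167800)/0.2 = -0.8390
Δθ = θ'−θ = 0.275272;  (v·dt/L) = 10.8000·0.2/2.7 = 0.800000
tan δ = Δθ·L/(v·dt) = 0.344090  →  δ = 0.3314

δ = 0.3314, a = -0.8390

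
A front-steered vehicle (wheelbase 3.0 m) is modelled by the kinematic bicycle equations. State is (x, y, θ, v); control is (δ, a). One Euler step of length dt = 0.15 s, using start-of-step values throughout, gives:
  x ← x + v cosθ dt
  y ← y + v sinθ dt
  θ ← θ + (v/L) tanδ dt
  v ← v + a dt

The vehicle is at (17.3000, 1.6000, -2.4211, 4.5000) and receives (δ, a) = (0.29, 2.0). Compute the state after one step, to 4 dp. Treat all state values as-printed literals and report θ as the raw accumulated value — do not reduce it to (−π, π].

(16.7928, 1.1547, -2.3540, 4.8000)

x' = 17.3000 + 4.5000·cos(-2.4211)·0.15 = 16.7928
y' = 1.6000 + 4.5000·sin(-2.4211)·0.15 = 1.1547
θ' = -2.4211 + (4.5000/3.0)·tan(0.29)·0.15 = -2.3540
v' = 4.5000 + 2.0000·0.15 = 4.8000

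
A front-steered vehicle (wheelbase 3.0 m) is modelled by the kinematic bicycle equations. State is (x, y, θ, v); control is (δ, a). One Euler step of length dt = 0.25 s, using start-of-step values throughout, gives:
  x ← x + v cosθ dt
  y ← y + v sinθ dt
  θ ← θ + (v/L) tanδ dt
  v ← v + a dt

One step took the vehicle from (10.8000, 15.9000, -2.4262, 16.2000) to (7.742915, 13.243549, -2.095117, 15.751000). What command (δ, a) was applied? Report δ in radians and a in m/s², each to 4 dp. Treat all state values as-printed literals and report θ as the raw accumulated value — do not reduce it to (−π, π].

a = (v'−v)/dt = (-0.449000)/0.25 = -1.7960
Δθ = θ'−θ = 0.331083;  (v·dt/L) = 16.2000·0.25/3.0 = 1.350000
tan δ = Δθ·L/(v·dt) = 0.245247  →  δ = 0.2405

δ = 0.2405, a = -1.7960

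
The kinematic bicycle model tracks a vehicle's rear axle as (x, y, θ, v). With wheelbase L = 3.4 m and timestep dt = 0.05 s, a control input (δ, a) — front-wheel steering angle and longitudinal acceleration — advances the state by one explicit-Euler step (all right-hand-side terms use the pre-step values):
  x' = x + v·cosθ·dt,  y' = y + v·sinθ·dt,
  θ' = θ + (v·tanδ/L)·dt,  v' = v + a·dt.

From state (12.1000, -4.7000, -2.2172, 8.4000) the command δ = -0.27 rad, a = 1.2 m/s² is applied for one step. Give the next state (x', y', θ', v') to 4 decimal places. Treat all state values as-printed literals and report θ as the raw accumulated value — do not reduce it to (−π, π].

(11.8470, -5.0353, -2.2514, 8.4600)

x' = 12.1000 + 8.4000·cos(-2.2172)·0.05 = 11.8470
y' = -4.7000 + 8.4000·sin(-2.2172)·0.05 = -5.0353
θ' = -2.2172 + (8.4000/3.4)·tan(-0.27)·0.05 = -2.2514
v' = 8.4000 + 1.2000·0.05 = 8.4600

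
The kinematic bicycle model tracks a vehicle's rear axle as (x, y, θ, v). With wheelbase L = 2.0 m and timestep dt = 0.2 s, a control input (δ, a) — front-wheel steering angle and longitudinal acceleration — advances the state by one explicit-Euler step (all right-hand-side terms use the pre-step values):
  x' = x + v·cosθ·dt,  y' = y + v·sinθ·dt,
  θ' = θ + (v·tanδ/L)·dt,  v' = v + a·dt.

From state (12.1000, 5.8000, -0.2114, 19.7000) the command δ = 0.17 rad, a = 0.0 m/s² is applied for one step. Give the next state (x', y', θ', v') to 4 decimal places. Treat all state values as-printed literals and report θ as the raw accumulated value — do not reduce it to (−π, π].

x' = 12.1000 + 19.7000·cos(-0.2114)·0.2 = 15.9523
y' = 5.8000 + 19.7000·sin(-0.2114)·0.2 = 4.9733
θ' = -0.2114 + (19.7000/2.0)·tan(0.17)·0.2 = 0.1268
v' = 19.7000 + 0.0000·0.2 = 19.7000

(15.9523, 4.9733, 0.1268, 19.7000)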